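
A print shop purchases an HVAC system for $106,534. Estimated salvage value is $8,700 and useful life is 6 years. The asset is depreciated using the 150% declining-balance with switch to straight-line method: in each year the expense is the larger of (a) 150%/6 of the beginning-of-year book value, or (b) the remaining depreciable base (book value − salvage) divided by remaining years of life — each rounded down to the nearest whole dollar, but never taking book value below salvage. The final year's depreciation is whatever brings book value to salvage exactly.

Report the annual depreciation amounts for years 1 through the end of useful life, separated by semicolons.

Depreciable base = $106,534 − $8,700 = $97,834.
Year 1: DB = ⌊$106,534 × 150%/6⌋ = $26,633; SL = ⌊$97,834/6⌋ = $16,305 → take DB $26,633. Book value $79,901.
Year 2: DB = ⌊$79,901 × 150%/6⌋ = $19,975; SL = ⌊$71,201/5⌋ = $14,240 → take DB $19,975. Book value $59,926.
Year 3: DB = ⌊$59,926 × 150%/6⌋ = $14,981; SL = ⌊$51,226/4⌋ = $12,806 → take DB $14,981. Book value $44,945.
Year 4: DB = ⌊$44,945 × 150%/6⌋ = $11,236; SL = ⌊$36,245/3⌋ = $12,081 → take SL $12,081. Book value $32,864.
Year 5: DB = ⌊$32,864 × 150%/6⌋ = $8,216; SL = ⌊$24,164/2⌋ = $12,082 → take SL $12,082. Book value $20,782.
Year 6 (final): $20,782 − $8,700 = $12,082. Book value $8,700.

$26,633; $19,975; $14,981; $12,081; $12,082; $12,082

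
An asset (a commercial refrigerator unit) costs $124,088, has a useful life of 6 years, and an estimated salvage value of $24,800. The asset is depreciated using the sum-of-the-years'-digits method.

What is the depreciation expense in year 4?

Depreciable base = $124,088 − $24,800 = $99,288.
Sum of the years' digits = 6+5+4+3+2+1 = 21.
Year 1: $99,288 × 6/21 = $28,368. Book value $95,720.
Year 2: $99,288 × 5/21 = $23,640. Book value $72,080.
Year 3: $99,288 × 4/21 = $18,912. Book value $53,168.
Year 4: $99,288 × 3/21 = $14,184. Book value $38,984.

$14,184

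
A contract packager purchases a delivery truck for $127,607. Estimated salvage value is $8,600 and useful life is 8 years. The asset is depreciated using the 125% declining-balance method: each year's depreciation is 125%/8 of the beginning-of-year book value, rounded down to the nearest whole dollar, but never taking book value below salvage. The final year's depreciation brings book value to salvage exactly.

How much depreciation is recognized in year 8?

$30,251

Depreciable base = $127,607 − $8,600 = $119,007.
Year 1: ⌊$127,607 × 125%/8⌋ = $19,938. Book value $107,669.
Year 2: ⌊$107,669 × 125%/8⌋ = $16,823. Book value $90,846.
Year 3: ⌊$90,846 × 125%/8⌋ = $14,194. Book value $76,652.
Year 4: ⌊$76,652 × 125%/8⌋ = $11,976. Book value $64,676.
Year 5: ⌊$64,676 × 125%/8⌋ = $10,105. Book value $54,571.
Year 6: ⌊$54,571 × 125%/8⌋ = $8,526. Book value $46,045.
Year 7: ⌊$46,045 × 125%/8⌋ = $7,194. Book value $38,851.
Year 8 (final): $38,851 − $8,600 = $30,251. Book value $8,600.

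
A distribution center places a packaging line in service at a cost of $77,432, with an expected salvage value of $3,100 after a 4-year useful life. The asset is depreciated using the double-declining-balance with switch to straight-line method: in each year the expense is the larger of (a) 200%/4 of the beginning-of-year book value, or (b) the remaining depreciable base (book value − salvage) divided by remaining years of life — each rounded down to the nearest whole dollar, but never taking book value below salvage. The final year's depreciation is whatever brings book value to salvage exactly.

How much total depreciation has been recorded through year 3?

$67,753

Depreciable base = $77,432 − $3,100 = $74,332.
Year 1: DB = ⌊$77,432 × 200%/4⌋ = $38,716; SL = ⌊$74,332/4⌋ = $18,583 → take DB $38,716. Book value $38,716.
Year 2: DB = ⌊$38,716 × 200%/4⌋ = $19,358; SL = ⌊$35,616/3⌋ = $11,872 → take DB $19,358. Book value $19,358.
Year 3: DB = ⌊$19,358 × 200%/4⌋ = $9,679; SL = ⌊$16,258/2⌋ = $8,129 → take DB $9,679. Book value $9,679.
Accumulated through year 3 = $77,432 − $9,679 = $67,753.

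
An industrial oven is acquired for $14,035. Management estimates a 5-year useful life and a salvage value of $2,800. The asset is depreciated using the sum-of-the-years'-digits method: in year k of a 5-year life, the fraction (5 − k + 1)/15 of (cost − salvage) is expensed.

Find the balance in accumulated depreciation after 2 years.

$6,741

Depreciable base = $14,035 − $2,800 = $11,235.
Sum of the years' digits = 5+4+3+2+1 = 15.
Year 1: $11,235 × 5/15 = $3,745. Book value $10,290.
Year 2: $11,235 × 4/15 = $2,996. Book value $7,294.
Accumulated through year 2 = $14,035 − $7,294 = $6,741.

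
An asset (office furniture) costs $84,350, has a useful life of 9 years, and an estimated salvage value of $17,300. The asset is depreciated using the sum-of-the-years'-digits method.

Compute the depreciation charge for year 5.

$7,450

Depreciable base = $84,350 − $17,300 = $67,050.
Sum of the years' digits = 9+8+7+6+5+4+3+2+1 = 45.
Year 1: $67,050 × 9/45 = $13,410. Book value $70,940.
Year 2: $67,050 × 8/45 = $11,920. Book value $59,020.
Year 3: $67,050 × 7/45 = $10,430. Book value $48,590.
Year 4: $67,050 × 6/45 = $8,940. Book value $39,650.
Year 5: $67,050 × 5/45 = $7,450. Book value $32,200.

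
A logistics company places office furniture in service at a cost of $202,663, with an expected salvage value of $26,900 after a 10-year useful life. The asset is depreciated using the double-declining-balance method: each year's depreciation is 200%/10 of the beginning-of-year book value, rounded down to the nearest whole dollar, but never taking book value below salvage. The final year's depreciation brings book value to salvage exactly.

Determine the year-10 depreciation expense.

$303

Depreciable base = $202,663 − $26,900 = $175,763.
Year 1: ⌊$202,663 × 200%/10⌋ = $40,532. Book value $162,131.
Year 2: ⌊$162,131 × 200%/10⌋ = $32,426. Book value $129,705.
Year 3: ⌊$129,705 × 200%/10⌋ = $25,941. Book value $103,764.
Year 4: ⌊$103,764 × 200%/10⌋ = $20,752. Book value $83,012.
Year 5: ⌊$83,012 × 200%/10⌋ = $16,602. Book value $66,410.
Year 6: ⌊$66,410 × 200%/10⌋ = $13,282. Book value $53,128.
Year 7: ⌊$53,128 × 200%/10⌋ = $10,625. Book value $42,503.
Year 8: ⌊$42,503 × 200%/10⌋ = $8,500. Book value $34,003.
Year 9: ⌊$34,003 × 200%/10⌋ = $6,800. Book value $27,203.
Year 10 (final): $27,203 − $26,900 = $303. Book value $26,900.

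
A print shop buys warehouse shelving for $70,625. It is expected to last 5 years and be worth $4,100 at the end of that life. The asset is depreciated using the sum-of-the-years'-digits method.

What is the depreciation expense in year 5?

Depreciable base = $70,625 − $4,100 = $66,525.
Sum of the years' digits = 5+4+3+2+1 = 15.
Year 1: $66,525 × 5/15 = $22,175. Book value $48,450.
Year 2: $66,525 × 4/15 = $17,740. Book value $30,710.
Year 3: $66,525 × 3/15 = $13,305. Book value $17,405.
Year 4: $66,525 × 2/15 = $8,870. Book value $8,535.
Year 5: $66,525 × 1/15 = $4,435. Book value $4,100.

$4,435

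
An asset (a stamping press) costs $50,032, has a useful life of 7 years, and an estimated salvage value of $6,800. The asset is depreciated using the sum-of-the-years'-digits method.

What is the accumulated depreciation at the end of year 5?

$38,600

Depreciable base = $50,032 − $6,800 = $43,232.
Sum of the years' digits = 7+6+5+4+3+2+1 = 28.
Year 1: $43,232 × 7/28 = $10,808. Book value $39,224.
Year 2: $43,232 × 6/28 = $9,264. Book value $29,960.
Year 3: $43,232 × 5/28 = $7,720. Book value $22,240.
Year 4: $43,232 × 4/28 = $6,176. Book value $16,064.
Year 5: $43,232 × 3/28 = $4,632. Book value $11,432.
Accumulated through year 5 = $50,032 − $11,432 = $38,600.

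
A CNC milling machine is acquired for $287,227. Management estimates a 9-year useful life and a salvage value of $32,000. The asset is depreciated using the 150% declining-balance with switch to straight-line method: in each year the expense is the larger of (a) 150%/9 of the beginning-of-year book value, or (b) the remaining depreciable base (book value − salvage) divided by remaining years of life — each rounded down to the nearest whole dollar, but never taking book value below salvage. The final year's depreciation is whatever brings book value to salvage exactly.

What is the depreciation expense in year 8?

$20,858

Depreciable base = $287,227 − $32,000 = $255,227.
Year 1: DB = ⌊$287,227 × 150%/9⌋ = $47,871; SL = ⌊$255,227/9⌋ = $28,358 → take DB $47,871. Book value $239,356.
Year 2: DB = ⌊$239,356 × 150%/9⌋ = $39,892; SL = ⌊$207,356/8⌋ = $25,919 → take DB $39,892. Book value $199,464.
Year 3: DB = ⌊$199,464 × 150%/9⌋ = $33,244; SL = ⌊$167,464/7⌋ = $23,923 → take DB $33,244. Book value $166,220.
Year 4: DB = ⌊$166,220 × 150%/9⌋ = $27,703; SL = ⌊$134,220/6⌋ = $22,370 → take DB $27,703. Book value $138,517.
Year 5: DB = ⌊$138,517 × 150%/9⌋ = $23,086; SL = ⌊$106,517/5⌋ = $21,303 → take DB $23,086. Book value $115,431.
Year 6: DB = ⌊$115,431 × 150%/9⌋ = $19,238; SL = ⌊$83,431/4⌋ = $20,857 → take SL $20,857. Book value $94,574.
Year 7: DB = ⌊$94,574 × 150%/9⌋ = $15,762; SL = ⌊$62,574/3⌋ = $20,858 → take SL $20,858. Book value $73,716.
Year 8: DB = ⌊$73,716 × 150%/9⌋ = $12,286; SL = ⌊$41,716/2⌋ = $20,858 → take SL $20,858. Book value $52,858.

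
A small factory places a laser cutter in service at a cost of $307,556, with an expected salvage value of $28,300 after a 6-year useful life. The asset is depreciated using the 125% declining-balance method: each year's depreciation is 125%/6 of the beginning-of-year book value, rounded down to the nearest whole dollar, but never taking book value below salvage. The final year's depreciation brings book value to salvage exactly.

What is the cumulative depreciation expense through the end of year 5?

Depreciable base = $307,556 − $28,300 = $279,256.
Year 1: ⌊$307,556 × 125%/6⌋ = $64,074. Book value $243,482.
Year 2: ⌊$243,482 × 125%/6⌋ = $50,725. Book value $192,757.
Year 3: ⌊$192,757 × 125%/6⌋ = $40,157. Book value $152,600.
Year 4: ⌊$152,600 × 125%/6⌋ = $31,791. Book value $120,809.
Year 5: ⌊$120,809 × 125%/6⌋ = $25,168. Book value $95,641.
Accumulated through year 5 = $307,556 − $95,641 = $211,915.

$211,915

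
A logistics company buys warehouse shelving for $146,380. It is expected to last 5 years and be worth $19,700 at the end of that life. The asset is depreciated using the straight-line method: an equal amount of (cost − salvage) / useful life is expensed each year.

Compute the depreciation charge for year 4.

Depreciable base = $146,380 − $19,700 = $126,680.
Annual expense = $126,680 / 5 = $25,336.

$25,336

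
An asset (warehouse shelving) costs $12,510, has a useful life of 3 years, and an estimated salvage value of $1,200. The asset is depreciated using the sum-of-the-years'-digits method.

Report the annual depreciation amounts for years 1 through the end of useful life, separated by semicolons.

$5,655; $3,770; $1,885

Depreciable base = $12,510 − $1,200 = $11,310.
Sum of the years' digits = 3+2+1 = 6.
Year 1: $11,310 × 3/6 = $5,655. Book value $6,855.
Year 2: $11,310 × 2/6 = $3,770. Book value $3,085.
Year 3: $11,310 × 1/6 = $1,885. Book value $1,200.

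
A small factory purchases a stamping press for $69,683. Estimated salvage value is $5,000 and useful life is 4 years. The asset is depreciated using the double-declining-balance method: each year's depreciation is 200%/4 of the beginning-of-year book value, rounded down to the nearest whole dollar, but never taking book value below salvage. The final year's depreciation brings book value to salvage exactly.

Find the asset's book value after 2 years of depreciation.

Depreciable base = $69,683 − $5,000 = $64,683.
Year 1: ⌊$69,683 × 200%/4⌋ = $34,841. Book value $34,842.
Year 2: ⌊$34,842 × 200%/4⌋ = $17,421. Book value $17,421.

$17,421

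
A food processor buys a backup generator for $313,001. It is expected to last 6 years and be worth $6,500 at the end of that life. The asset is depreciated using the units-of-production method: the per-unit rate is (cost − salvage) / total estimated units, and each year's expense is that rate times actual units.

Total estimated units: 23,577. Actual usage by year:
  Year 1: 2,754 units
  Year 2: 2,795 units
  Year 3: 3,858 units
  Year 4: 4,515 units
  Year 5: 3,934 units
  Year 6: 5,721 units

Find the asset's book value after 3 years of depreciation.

$190,710

Depreciable base = $313,001 − $6,500 = $306,501.
Rate = $306,501 / 23,577 units = $13 per unit.
Year 1: 2,754 × $13 = $35,802. Book value $277,199.
Year 2: 2,795 × $13 = $36,335. Book value $240,864.
Year 3: 3,858 × $13 = $50,154. Book value $190,710.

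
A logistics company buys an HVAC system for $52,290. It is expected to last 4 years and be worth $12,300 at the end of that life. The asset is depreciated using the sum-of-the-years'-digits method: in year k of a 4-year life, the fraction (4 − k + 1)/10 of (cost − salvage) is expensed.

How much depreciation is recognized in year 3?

$7,998

Depreciable base = $52,290 − $12,300 = $39,990.
Sum of the years' digits = 4+3+2+1 = 10.
Year 1: $39,990 × 4/10 = $15,996. Book value $36,294.
Year 2: $39,990 × 3/10 = $11,997. Book value $24,297.
Year 3: $39,990 × 2/10 = $7,998. Book value $16,299.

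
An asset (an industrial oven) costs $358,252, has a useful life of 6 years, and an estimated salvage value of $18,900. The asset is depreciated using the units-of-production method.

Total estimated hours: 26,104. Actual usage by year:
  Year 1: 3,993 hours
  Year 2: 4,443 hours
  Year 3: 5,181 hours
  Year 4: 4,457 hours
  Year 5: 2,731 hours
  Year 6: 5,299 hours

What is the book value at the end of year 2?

$248,584

Depreciable base = $358,252 − $18,900 = $339,352.
Rate = $339,352 / 26,104 hours = $13 per hour.
Year 1: 3,993 × $13 = $51,909. Book value $306,343.
Year 2: 4,443 × $13 = $57,759. Book value $248,584.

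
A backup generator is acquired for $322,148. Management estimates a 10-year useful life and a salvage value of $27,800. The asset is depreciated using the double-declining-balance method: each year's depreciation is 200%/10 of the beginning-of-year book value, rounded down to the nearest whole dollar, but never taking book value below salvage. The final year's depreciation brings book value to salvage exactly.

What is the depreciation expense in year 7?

$16,890

Depreciable base = $322,148 − $27,800 = $294,348.
Year 1: ⌊$322,148 × 200%/10⌋ = $64,429. Book value $257,719.
Year 2: ⌊$257,719 × 200%/10⌋ = $51,543. Book value $206,176.
Year 3: ⌊$206,176 × 200%/10⌋ = $41,235. Book value $164,941.
Year 4: ⌊$164,941 × 200%/10⌋ = $32,988. Book value $131,953.
Year 5: ⌊$131,953 × 200%/10⌋ = $26,390. Book value $105,563.
Year 6: ⌊$105,563 × 200%/10⌋ = $21,112. Book value $84,451.
Year 7: ⌊$84,451 × 200%/10⌋ = $16,890. Book value $67,561.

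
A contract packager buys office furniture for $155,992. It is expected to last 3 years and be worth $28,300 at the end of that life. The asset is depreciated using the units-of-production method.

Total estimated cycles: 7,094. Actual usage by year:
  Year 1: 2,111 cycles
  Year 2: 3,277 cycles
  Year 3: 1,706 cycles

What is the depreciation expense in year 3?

Depreciable base = $155,992 − $28,300 = $127,692.
Rate = $127,692 / 7,094 cycles = $18 per cycle.
Year 1: 2,111 × $18 = $37,998. Book value $117,994.
Year 2: 3,277 × $18 = $58,986. Book value $59,008.
Year 3: 1,706 × $18 = $30,708. Book value $28,300.

$30,708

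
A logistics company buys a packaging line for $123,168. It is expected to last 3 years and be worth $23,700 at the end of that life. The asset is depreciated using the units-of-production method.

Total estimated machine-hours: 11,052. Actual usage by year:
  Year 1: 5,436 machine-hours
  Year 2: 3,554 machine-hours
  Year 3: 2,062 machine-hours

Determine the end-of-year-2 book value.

$42,258

Depreciable base = $123,168 − $23,700 = $99,468.
Rate = $99,468 / 11,052 machine-hours = $9 per machine-hour.
Year 1: 5,436 × $9 = $48,924. Book value $74,244.
Year 2: 3,554 × $9 = $31,986. Book value $42,258.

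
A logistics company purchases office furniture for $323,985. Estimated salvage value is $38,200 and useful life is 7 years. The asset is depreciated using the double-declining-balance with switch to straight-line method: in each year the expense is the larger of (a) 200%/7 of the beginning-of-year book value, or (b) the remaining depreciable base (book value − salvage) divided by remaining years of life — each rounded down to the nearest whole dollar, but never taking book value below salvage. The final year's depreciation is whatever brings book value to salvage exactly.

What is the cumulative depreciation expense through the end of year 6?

Depreciable base = $323,985 − $38,200 = $285,785.
Year 1: DB = ⌊$323,985 × 200%/7⌋ = $92,567; SL = ⌊$285,785/7⌋ = $40,826 → take DB $92,567. Book value $231,418.
Year 2: DB = ⌊$231,418 × 200%/7⌋ = $66,119; SL = ⌊$193,218/6⌋ = $32,203 → take DB $66,119. Book value $165,299.
Year 3: DB = ⌊$165,299 × 200%/7⌋ = $47,228; SL = ⌊$127,099/5⌋ = $25,419 → take DB $47,228. Book value $118,071.
Year 4: DB = ⌊$118,071 × 200%/7⌋ = $33,734; SL = ⌊$79,871/4⌋ = $19,967 → take DB $33,734. Book value $84,337.
Year 5: DB = ⌊$84,337 × 200%/7⌋ = $24,096; SL = ⌊$46,137/3⌋ = $15,379 → take DB $24,096. Book value $60,241.
Year 6: DB = ⌊$60,241 × 200%/7⌋ = $17,211; SL = ⌊$22,041/2⌋ = $11,020 → take DB $17,211. Book value $43,030.
Accumulated through year 6 = $323,985 − $43,030 = $280,955.

$280,955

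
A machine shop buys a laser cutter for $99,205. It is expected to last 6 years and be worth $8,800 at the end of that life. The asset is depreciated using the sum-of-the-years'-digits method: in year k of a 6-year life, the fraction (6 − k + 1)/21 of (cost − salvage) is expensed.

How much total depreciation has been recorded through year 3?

$64,575

Depreciable base = $99,205 − $8,800 = $90,405.
Sum of the years' digits = 6+5+4+3+2+1 = 21.
Year 1: $90,405 × 6/21 = $25,830. Book value $73,375.
Year 2: $90,405 × 5/21 = $21,525. Book value $51,850.
Year 3: $90,405 × 4/21 = $17,220. Book value $34,630.
Accumulated through year 3 = $99,205 − $34,630 = $64,575.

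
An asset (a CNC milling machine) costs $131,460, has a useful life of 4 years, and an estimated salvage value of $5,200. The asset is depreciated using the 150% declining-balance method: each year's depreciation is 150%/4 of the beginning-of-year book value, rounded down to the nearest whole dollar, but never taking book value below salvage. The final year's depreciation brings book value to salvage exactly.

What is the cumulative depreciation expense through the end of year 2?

$80,108

Depreciable base = $131,460 − $5,200 = $126,260.
Year 1: ⌊$131,460 × 150%/4⌋ = $49,297. Book value $82,163.
Year 2: ⌊$82,163 × 150%/4⌋ = $30,811. Book value $51,352.
Accumulated through year 2 = $131,460 − $51,352 = $80,108.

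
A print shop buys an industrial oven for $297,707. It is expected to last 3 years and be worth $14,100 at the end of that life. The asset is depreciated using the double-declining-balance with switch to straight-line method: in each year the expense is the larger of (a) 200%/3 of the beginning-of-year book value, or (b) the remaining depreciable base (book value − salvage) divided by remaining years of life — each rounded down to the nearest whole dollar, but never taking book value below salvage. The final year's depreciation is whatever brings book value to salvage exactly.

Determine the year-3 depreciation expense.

$18,979

Depreciable base = $297,707 − $14,100 = $283,607.
Year 1: DB = ⌊$297,707 × 200%/3⌋ = $198,471; SL = ⌊$283,607/3⌋ = $94,535 → take DB $198,471. Book value $99,236.
Year 2: DB = ⌊$99,236 × 200%/3⌋ = $66,157; SL = ⌊$85,136/2⌋ = $42,568 → take DB $66,157. Book value $33,079.
Year 3 (final): $33,079 − $14,100 = $18,979. Book value $14,100.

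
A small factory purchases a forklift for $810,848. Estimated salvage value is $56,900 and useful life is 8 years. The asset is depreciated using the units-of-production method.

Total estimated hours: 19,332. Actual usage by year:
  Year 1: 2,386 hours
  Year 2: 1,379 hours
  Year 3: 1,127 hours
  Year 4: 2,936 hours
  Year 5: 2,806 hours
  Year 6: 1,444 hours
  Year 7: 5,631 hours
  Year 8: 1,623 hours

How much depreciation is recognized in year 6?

Depreciable base = $810,848 − $56,900 = $753,948.
Rate = $753,948 / 19,332 hours = $39 per hour.
Year 1: 2,386 × $39 = $93,054. Book value $717,794.
Year 2: 1,379 × $39 = $53,781. Book value $664,013.
Year 3: 1,127 × $39 = $43,953. Book value $620,060.
Year 4: 2,936 × $39 = $114,504. Book value $505,556.
Year 5: 2,806 × $39 = $109,434. Book value $396,122.
Year 6: 1,444 × $39 = $56,316. Book value $339,806.

$56,316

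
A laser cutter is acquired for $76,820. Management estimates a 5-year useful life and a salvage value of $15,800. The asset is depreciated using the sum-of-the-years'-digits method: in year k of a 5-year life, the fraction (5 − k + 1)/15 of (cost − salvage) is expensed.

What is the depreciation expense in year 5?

$4,068

Depreciable base = $76,820 − $15,800 = $61,020.
Sum of the years' digits = 5+4+3+2+1 = 15.
Year 1: $61,020 × 5/15 = $20,340. Book value $56,480.
Year 2: $61,020 × 4/15 = $16,272. Book value $40,208.
Year 3: $61,020 × 3/15 = $12,204. Book value $28,004.
Year 4: $61,020 × 2/15 = $8,136. Book value $19,868.
Year 5: $61,020 × 1/15 = $4,068. Book value $15,800.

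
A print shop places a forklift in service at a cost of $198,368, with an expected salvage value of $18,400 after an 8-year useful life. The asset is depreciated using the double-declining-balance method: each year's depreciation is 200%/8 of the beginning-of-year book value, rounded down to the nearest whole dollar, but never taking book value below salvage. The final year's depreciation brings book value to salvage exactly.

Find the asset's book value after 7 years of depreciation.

Depreciable base = $198,368 − $18,400 = $179,968.
Year 1: ⌊$198,368 × 200%/8⌋ = $49,592. Book value $148,776.
Year 2: ⌊$148,776 × 200%/8⌋ = $37,194. Book value $111,582.
Year 3: ⌊$111,582 × 200%/8⌋ = $27,895. Book value $83,687.
Year 4: ⌊$83,687 × 200%/8⌋ = $20,921. Book value $62,766.
Year 5: ⌊$62,766 × 200%/8⌋ = $15,691. Book value $47,075.
Year 6: ⌊$47,075 × 200%/8⌋ = $11,768. Book value $35,307.
Year 7: ⌊$35,307 × 200%/8⌋ = $8,826. Book value $26,481.

$26,481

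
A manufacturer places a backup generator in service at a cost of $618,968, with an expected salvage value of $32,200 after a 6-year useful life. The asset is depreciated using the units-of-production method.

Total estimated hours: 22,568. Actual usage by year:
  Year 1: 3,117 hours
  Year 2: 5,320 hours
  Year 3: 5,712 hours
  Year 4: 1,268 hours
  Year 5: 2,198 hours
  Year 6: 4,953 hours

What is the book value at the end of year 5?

$160,978

Depreciable base = $618,968 − $32,200 = $586,768.
Rate = $586,768 / 22,568 hours = $26 per hour.
Year 1: 3,117 × $26 = $81,042. Book value $537,926.
Year 2: 5,320 × $26 = $138,320. Book value $399,606.
Year 3: 5,712 × $26 = $148,512. Book value $251,094.
Year 4: 1,268 × $26 = $32,968. Book value $218,126.
Year 5: 2,198 × $26 = $57,148. Book value $160,978.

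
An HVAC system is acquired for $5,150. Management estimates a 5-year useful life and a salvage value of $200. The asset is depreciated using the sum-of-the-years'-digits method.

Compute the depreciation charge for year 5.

Depreciable base = $5,150 − $200 = $4,950.
Sum of the years' digits = 5+4+3+2+1 = 15.
Year 1: $4,950 × 5/15 = $1,650. Book value $3,500.
Year 2: $4,950 × 4/15 = $1,320. Book value $2,180.
Year 3: $4,950 × 3/15 = $990. Book value $1,190.
Year 4: $4,950 × 2/15 = $660. Book value $530.
Year 5: $4,950 × 1/15 = $330. Book value $200.

$330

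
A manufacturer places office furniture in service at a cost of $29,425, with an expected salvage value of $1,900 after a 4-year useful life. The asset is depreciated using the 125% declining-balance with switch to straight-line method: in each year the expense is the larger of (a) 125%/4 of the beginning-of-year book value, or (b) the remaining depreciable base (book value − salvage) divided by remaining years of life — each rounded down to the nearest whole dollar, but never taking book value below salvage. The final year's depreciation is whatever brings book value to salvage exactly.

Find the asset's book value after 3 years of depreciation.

$7,905

Depreciable base = $29,425 − $1,900 = $27,525.
Year 1: DB = ⌊$29,425 × 125%/4⌋ = $9,195; SL = ⌊$27,525/4⌋ = $6,881 → take DB $9,195. Book value $20,230.
Year 2: DB = ⌊$20,230 × 125%/4⌋ = $6,321; SL = ⌊$18,330/3⌋ = $6,110 → take DB $6,321. Book value $13,909.
Year 3: DB = ⌊$13,909 × 125%/4⌋ = $4,346; SL = ⌊$12,009/2⌋ = $6,004 → take SL $6,004. Book value $7,905.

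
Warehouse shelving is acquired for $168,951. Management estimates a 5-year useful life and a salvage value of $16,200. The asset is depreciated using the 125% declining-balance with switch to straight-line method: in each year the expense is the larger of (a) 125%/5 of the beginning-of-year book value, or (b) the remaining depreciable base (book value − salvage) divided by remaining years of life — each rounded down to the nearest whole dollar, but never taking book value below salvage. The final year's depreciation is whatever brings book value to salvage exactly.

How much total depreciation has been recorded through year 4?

Depreciable base = $168,951 − $16,200 = $152,751.
Year 1: DB = ⌊$168,951 × 125%/5⌋ = $42,237; SL = ⌊$152,751/5⌋ = $30,550 → take DB $42,237. Book value $126,714.
Year 2: DB = ⌊$126,714 × 125%/5⌋ = $31,678; SL = ⌊$110,514/4⌋ = $27,628 → take DB $31,678. Book value $95,036.
Year 3: DB = ⌊$95,036 × 125%/5⌋ = $23,759; SL = ⌊$78,836/3⌋ = $26,278 → take SL $26,278. Book value $68,758.
Year 4: DB = ⌊$68,758 × 125%/5⌋ = $17,189; SL = ⌊$52,558/2⌋ = $26,279 → take SL $26,279. Book value $42,479.
Accumulated through year 4 = $168,951 − $42,479 = $126,472.

$126,472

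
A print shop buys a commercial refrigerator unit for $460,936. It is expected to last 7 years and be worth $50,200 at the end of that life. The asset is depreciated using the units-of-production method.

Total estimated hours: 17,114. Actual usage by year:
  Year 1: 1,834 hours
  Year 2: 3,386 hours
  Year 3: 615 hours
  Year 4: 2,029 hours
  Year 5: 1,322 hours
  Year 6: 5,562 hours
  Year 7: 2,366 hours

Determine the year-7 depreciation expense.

$56,784

Depreciable base = $460,936 − $50,200 = $410,736.
Rate = $410,736 / 17,114 hours = $24 per hour.
Year 1: 1,834 × $24 = $44,016. Book value $416,920.
Year 2: 3,386 × $24 = $81,264. Book value $335,656.
Year 3: 615 × $24 = $14,760. Book value $320,896.
Year 4: 2,029 × $24 = $48,696. Book value $272,200.
Year 5: 1,322 × $24 = $31,728. Book value $240,472.
Year 6: 5,562 × $24 = $133,488. Book value $106,984.
Year 7: 2,366 × $24 = $56,784. Book value $50,200.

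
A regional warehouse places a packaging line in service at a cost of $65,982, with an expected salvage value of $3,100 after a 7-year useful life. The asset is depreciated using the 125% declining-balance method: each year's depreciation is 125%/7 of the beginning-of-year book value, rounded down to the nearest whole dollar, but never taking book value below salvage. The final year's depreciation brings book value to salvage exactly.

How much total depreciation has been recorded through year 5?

$41,304

Depreciable base = $65,982 − $3,100 = $62,882.
Year 1: ⌊$65,982 × 125%/7⌋ = $11,782. Book value $54,200.
Year 2: ⌊$54,200 × 125%/7⌋ = $9,678. Book value $44,522.
Year 3: ⌊$44,522 × 125%/7⌋ = $7,950. Book value $36,572.
Year 4: ⌊$36,572 × 125%/7⌋ = $6,530. Book value $30,042.
Year 5: ⌊$30,042 × 125%/7⌋ = $5,364. Book value $24,678.
Accumulated through year 5 = $65,982 − $24,678 = $41,304.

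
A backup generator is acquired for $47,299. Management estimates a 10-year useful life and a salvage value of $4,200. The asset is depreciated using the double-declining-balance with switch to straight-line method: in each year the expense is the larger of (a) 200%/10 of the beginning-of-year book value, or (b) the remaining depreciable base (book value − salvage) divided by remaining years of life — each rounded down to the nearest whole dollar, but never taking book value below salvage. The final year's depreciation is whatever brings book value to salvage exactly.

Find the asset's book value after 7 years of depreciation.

$9,920

Depreciable base = $47,299 − $4,200 = $43,099.
Year 1: DB = ⌊$47,299 × 200%/10⌋ = $9,459; SL = ⌊$43,099/10⌋ = $4,309 → take DB $9,459. Book value $37,840.
Year 2: DB = ⌊$37,840 × 200%/10⌋ = $7,568; SL = ⌊$33,640/9⌋ = $3,737 → take DB $7,568. Book value $30,272.
Year 3: DB = ⌊$30,272 × 200%/10⌋ = $6,054; SL = ⌊$26,072/8⌋ = $3,259 → take DB $6,054. Book value $24,218.
Year 4: DB = ⌊$24,218 × 200%/10⌋ = $4,843; SL = ⌊$20,018/7⌋ = $2,859 → take DB $4,843. Book value $19,375.
Year 5: DB = ⌊$19,375 × 200%/10⌋ = $3,875; SL = ⌊$15,175/6⌋ = $2,529 → take DB $3,875. Book value $15,500.
Year 6: DB = ⌊$15,500 × 200%/10⌋ = $3,100; SL = ⌊$11,300/5⌋ = $2,260 → take DB $3,100. Book value $12,400.
Year 7: DB = ⌊$12,400 × 200%/10⌋ = $2,480; SL = ⌊$8,200/4⌋ = $2,050 → take DB $2,480. Book value $9,920.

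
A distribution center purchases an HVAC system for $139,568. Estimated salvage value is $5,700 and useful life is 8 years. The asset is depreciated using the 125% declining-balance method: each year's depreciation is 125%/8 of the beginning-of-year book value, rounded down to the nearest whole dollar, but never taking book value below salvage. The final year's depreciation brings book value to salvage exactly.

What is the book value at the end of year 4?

Depreciable base = $139,568 − $5,700 = $133,868.
Year 1: ⌊$139,568 × 125%/8⌋ = $21,807. Book value $117,761.
Year 2: ⌊$117,761 × 125%/8⌋ = $18,400. Book value $99,361.
Year 3: ⌊$99,361 × 125%/8⌋ = $15,525. Book value $83,836.
Year 4: ⌊$83,836 × 125%/8⌋ = $13,099. Book value $70,737.

$70,737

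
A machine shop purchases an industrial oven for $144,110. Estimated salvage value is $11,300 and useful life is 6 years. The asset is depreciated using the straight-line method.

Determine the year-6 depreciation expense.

Depreciable base = $144,110 − $11,300 = $132,810.
Annual expense = $132,810 / 6 = $22,135.

$22,135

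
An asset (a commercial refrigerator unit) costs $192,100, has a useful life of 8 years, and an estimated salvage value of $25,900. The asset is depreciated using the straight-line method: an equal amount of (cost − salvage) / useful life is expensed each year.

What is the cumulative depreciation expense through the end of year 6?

$124,650

Depreciable base = $192,100 − $25,900 = $166,200.
Annual expense = $166,200 / 8 = $20,775.
End of year 1: book value $171,325.
End of year 2: book value $150,550.
End of year 3: book value $129,775.
End of year 4: book value $109,000.
End of year 5: book value $88,225.
End of year 6: book value $67,450.
Accumulated through year 6 = $192,100 − $67,450 = $124,650.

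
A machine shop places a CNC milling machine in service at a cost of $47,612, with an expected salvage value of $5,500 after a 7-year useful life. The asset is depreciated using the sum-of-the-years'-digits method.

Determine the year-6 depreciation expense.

Depreciable base = $47,612 − $5,500 = $42,112.
Sum of the years' digits = 7+6+5+4+3+2+1 = 28.
Year 1: $42,112 × 7/28 = $10,528. Book value $37,084.
Year 2: $42,112 × 6/28 = $9,024. Book value $28,060.
Year 3: $42,112 × 5/28 = $7,520. Book value $20,540.
Year 4: $42,112 × 4/28 = $6,016. Book value $14,524.
Year 5: $42,112 × 3/28 = $4,512. Book value $10,012.
Year 6: $42,112 × 2/28 = $3,008. Book value $7,004.

$3,008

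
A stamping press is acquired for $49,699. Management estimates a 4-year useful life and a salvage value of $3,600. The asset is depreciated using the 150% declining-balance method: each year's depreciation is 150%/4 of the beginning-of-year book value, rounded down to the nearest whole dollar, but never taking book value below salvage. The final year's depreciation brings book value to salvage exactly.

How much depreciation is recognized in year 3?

$7,280

Depreciable base = $49,699 − $3,600 = $46,099.
Year 1: ⌊$49,699 × 150%/4⌋ = $18,637. Book value $31,062.
Year 2: ⌊$31,062 × 150%/4⌋ = $11,648. Book value $19,414.
Year 3: ⌊$19,414 × 150%/4⌋ = $7,280. Book value $12,134.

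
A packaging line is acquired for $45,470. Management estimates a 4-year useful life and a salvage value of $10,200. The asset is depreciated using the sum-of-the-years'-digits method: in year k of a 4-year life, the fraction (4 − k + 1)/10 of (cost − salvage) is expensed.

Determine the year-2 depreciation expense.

Depreciable base = $45,470 − $10,200 = $35,270.
Sum of the years' digits = 4+3+2+1 = 10.
Year 1: $35,270 × 4/10 = $14,108. Book value $31,362.
Year 2: $35,270 × 3/10 = $10,581. Book value $20,781.

$10,581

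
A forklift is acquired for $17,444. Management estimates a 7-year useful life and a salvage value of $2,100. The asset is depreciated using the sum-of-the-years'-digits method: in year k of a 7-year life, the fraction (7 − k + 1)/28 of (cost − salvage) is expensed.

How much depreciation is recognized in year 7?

Depreciable base = $17,444 − $2,100 = $15,344.
Sum of the years' digits = 7+6+5+4+3+2+1 = 28.
Year 1: $15,344 × 7/28 = $3,836. Book value $13,608.
Year 2: $15,344 × 6/28 = $3,288. Book value $10,320.
Year 3: $15,344 × 5/28 = $2,740. Book value $7,580.
Year 4: $15,344 × 4/28 = $2,192. Book value $5,388.
Year 5: $15,344 × 3/28 = $1,644. Book value $3,744.
Year 6: $15,344 × 2/28 = $1,096. Book value $2,648.
Year 7: $15,344 × 1/28 = $548. Book value $2,100.

$548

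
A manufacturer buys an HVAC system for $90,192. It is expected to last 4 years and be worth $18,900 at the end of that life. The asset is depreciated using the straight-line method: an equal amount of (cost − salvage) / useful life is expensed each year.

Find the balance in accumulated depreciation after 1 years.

$17,823

Depreciable base = $90,192 − $18,900 = $71,292.
Annual expense = $71,292 / 4 = $17,823.
End of year 1: book value $72,369.
Accumulated through year 1 = $90,192 − $72,369 = $17,823.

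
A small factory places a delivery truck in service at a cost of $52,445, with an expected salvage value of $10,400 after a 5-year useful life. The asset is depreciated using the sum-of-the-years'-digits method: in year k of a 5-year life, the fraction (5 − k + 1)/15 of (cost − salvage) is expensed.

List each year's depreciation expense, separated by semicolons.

Depreciable base = $52,445 − $10,400 = $42,045.
Sum of the years' digits = 5+4+3+2+1 = 15.
Year 1: $42,045 × 5/15 = $14,015. Book value $38,430.
Year 2: $42,045 × 4/15 = $11,212. Book value $27,218.
Year 3: $42,045 × 3/15 = $8,409. Book value $18,809.
Year 4: $42,045 × 2/15 = $5,606. Book value $13,203.
Year 5: $42,045 × 1/15 = $2,803. Book value $10,400.

$14,015; $11,212; $8,409; $5,606; $2,803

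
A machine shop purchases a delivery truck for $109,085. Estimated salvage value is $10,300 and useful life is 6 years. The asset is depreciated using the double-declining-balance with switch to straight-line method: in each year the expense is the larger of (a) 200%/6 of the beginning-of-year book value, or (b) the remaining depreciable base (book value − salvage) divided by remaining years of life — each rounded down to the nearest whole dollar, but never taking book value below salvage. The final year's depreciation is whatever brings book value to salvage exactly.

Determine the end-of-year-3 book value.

Depreciable base = $109,085 − $10,300 = $98,785.
Year 1: DB = ⌊$109,085 × 200%/6⌋ = $36,361; SL = ⌊$98,785/6⌋ = $16,464 → take DB $36,361. Book value $72,724.
Year 2: DB = ⌊$72,724 × 200%/6⌋ = $24,241; SL = ⌊$62,424/5⌋ = $12,484 → take DB $24,241. Book value $48,483.
Year 3: DB = ⌊$48,483 × 200%/6⌋ = $16,161; SL = ⌊$38,183/4⌋ = $9,545 → take DB $16,161. Book value $32,322.

$32,322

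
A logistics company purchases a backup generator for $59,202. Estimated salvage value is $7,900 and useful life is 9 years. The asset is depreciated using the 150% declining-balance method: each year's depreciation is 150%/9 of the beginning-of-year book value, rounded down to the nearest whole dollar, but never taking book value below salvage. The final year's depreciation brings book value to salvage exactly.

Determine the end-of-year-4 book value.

$28,551

Depreciable base = $59,202 − $7,900 = $51,302.
Year 1: ⌊$59,202 × 150%/9⌋ = $9,867. Book value $49,335.
Year 2: ⌊$49,335 × 150%/9⌋ = $8,222. Book value $41,113.
Year 3: ⌊$41,113 × 150%/9⌋ = $6,852. Book value $34,261.
Year 4: ⌊$34,261 × 150%/9⌋ = $5,710. Book value $28,551.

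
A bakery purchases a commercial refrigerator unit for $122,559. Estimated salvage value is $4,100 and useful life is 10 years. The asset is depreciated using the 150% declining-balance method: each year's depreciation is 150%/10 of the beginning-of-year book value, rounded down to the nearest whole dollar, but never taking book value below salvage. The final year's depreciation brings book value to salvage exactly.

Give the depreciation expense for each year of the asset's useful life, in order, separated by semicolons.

$18,383; $15,626; $13,282; $11,290; $9,596; $8,157; $6,933; $5,893; $5,009; $24,290

Depreciable base = $122,559 − $4,100 = $118,459.
Year 1: ⌊$122,559 × 150%/10⌋ = $18,383. Book value $104,176.
Year 2: ⌊$104,176 × 150%/10⌋ = $15,626. Book value $88,550.
Year 3: ⌊$88,550 × 150%/10⌋ = $13,282. Book value $75,268.
Year 4: ⌊$75,268 × 150%/10⌋ = $11,290. Book value $63,978.
Year 5: ⌊$63,978 × 150%/10⌋ = $9,596. Book value $54,382.
Year 6: ⌊$54,382 × 150%/10⌋ = $8,157. Book value $46,225.
Year 7: ⌊$46,225 × 150%/10⌋ = $6,933. Book value $39,292.
Year 8: ⌊$39,292 × 150%/10⌋ = $5,893. Book value $33,399.
Year 9: ⌊$33,399 × 150%/10⌋ = $5,009. Book value $28,390.
Year 10 (final): $28,390 − $4,100 = $24,290. Book value $4,100.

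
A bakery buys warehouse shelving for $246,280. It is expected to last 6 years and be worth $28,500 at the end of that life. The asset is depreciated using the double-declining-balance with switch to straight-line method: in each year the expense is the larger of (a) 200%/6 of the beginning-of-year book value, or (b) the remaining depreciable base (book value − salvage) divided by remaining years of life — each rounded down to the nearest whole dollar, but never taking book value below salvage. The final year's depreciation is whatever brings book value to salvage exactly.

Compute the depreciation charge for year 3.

$36,486

Depreciable base = $246,280 − $28,500 = $217,780.
Year 1: DB = ⌊$246,280 × 200%/6⌋ = $82,093; SL = ⌊$217,780/6⌋ = $36,296 → take DB $82,093. Book value $164,187.
Year 2: DB = ⌊$164,187 × 200%/6⌋ = $54,729; SL = ⌊$135,687/5⌋ = $27,137 → take DB $54,729. Book value $109,458.
Year 3: DB = ⌊$109,458 × 200%/6⌋ = $36,486; SL = ⌊$80,958/4⌋ = $20,239 → take DB $36,486. Book value $72,972.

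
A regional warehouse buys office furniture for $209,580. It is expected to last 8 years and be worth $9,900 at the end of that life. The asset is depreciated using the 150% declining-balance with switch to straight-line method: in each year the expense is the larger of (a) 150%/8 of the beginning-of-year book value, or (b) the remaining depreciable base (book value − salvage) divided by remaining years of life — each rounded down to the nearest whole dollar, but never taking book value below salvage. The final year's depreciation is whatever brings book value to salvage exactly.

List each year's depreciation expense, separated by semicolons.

Depreciable base = $209,580 − $9,900 = $199,680.
Year 1: DB = ⌊$209,580 × 150%/8⌋ = $39,296; SL = ⌊$199,680/8⌋ = $24,960 → take DB $39,296. Book value $170,284.
Year 2: DB = ⌊$170,284 × 150%/8⌋ = $31,928; SL = ⌊$160,384/7⌋ = $22,912 → take DB $31,928. Book value $138,356.
Year 3: DB = ⌊$138,356 × 150%/8⌋ = $25,941; SL = ⌊$128,456/6⌋ = $21,409 → take DB $25,941. Book value $112,415.
Year 4: DB = ⌊$112,415 × 150%/8⌋ = $21,077; SL = ⌊$102,515/5⌋ = $20,503 → take DB $21,077. Book value $91,338.
Year 5: DB = ⌊$91,338 × 150%/8⌋ = $17,125; SL = ⌊$81,438/4⌋ = $20,359 → take SL $20,359. Book value $70,979.
Year 6: DB = ⌊$70,979 × 150%/8⌋ = $13,308; SL = ⌊$61,079/3⌋ = $20,359 → take SL $20,359. Book value $50,620.
Year 7: DB = ⌊$50,620 × 150%/8⌋ = $9,491; SL = ⌊$40,720/2⌋ = $20,360 → take SL $20,360. Book value $30,260.
Year 8 (final): $30,260 − $9,900 = $20,360. Book value $9,900.

$39,296; $31,928; $25,941; $21,077; $20,359; $20,359; $20,360; $20,360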